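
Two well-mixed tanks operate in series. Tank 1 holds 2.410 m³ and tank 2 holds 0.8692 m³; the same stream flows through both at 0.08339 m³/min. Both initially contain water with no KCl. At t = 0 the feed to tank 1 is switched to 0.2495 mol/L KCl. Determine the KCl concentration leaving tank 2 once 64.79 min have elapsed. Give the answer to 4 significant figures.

Species balance on tank i: dCᵢ/dt = (Cᵢ₋₁ − Cᵢ)/τᵢ with τᵢ = Vᵢ/Q.
τ₁ = 2.410/0.08339 = 28.9003 min; τ₂ = 0.8692/0.08339 = 10.4233 min.
Tank 1: C₁ = C_in(1 − e^(−t/τ₁)). Tank 2 (τ₁ ≠ τ₂): C₂ = C_in[1 − (τ₁ e^(−t/τ₁) − τ₂ e^(−t/τ₂))/(τ₁ − τ₂)].
At t = 64.79: e^(−t/τ₁) = 0.106263, e^(−t/τ₂) = 0.00199747.
C₂ = 0.2495·[1 − (28.9003·0.106263 − 10.4233·0.00199747)/(18.4770)] = 0.2495·0.834919 = 0.208312 mol/L.

0.2083 mol/L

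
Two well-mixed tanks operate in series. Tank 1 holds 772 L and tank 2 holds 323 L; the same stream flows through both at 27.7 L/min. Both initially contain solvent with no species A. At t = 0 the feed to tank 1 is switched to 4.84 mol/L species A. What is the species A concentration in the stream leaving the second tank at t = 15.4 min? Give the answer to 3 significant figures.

0.981 mol/L

Species balance on tank i: dCᵢ/dt = (Cᵢ₋₁ − Cᵢ)/τᵢ with τᵢ = Vᵢ/Q.
τ₁ = 772/27.7 = 27.870 min; τ₂ = 323/27.7 = 11.661 min.
Tank 1: C₁ = C_in(1 − e^(−t/τ₁)). Tank 2 (τ₁ ≠ τ₂): C₂ = C_in[1 − (τ₁ e^(−t/τ₁) − τ₂ e^(−t/τ₂))/(τ₁ − τ₂)].
At t = 15.4: e^(−t/τ₁) = 0.57547, e^(−t/τ₂) = 0.26695.
C₂ = 4.84·[1 − (27.870·0.57547 − 11.661·0.26695)/(16.209)] = 4.84·0.20259 = 0.98052 mol/L.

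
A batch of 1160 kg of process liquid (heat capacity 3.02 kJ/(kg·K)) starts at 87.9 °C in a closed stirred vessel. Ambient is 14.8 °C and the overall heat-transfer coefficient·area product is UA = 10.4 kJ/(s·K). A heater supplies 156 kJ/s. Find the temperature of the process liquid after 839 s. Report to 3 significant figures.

M c_p dT/dt = −UA(T − T_amb) + Q̇.
dT/dt = (T_ss − T)/τ with T_ss = T_amb + Q̇/UA = 14.8 + 156/10.4 = 29.800 °C, τ = M c_p/UA = 1160·3.02/10.4 = 336.85 s.
This is linear first-order; T(t) = T_ss + (T₀ − T_ss) e^(−t/τ).
T(839) = 29.800 + (58.100)·0.082848 = 34.613 °C.

34.6 °C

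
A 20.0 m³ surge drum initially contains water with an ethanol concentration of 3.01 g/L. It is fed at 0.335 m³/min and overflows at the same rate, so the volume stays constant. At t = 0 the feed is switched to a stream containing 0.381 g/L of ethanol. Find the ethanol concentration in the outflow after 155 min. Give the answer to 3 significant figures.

0.577 g/L

Accumulation = in − out for the solute gives V dC/dt = Q(C_in − C).
Rewrite as dC/dt + C/τ = C_in/τ, τ = V/Q = 59.701 min.
Solution: C(t) = C_in + (C₀ − C_in) e^(−t/τ).
C(155) = 0.381 + (3.01 − 0.381)·e^(−155/59.701) = 0.381 + (2.6290)·0.074553 = 0.57700 g/L.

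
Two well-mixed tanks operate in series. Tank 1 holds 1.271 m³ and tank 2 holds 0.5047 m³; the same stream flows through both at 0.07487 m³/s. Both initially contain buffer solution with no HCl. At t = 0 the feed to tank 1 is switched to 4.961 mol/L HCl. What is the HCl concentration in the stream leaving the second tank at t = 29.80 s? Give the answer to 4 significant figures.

Species balance on tank i: dCᵢ/dt = (Cᵢ₋₁ − Cᵢ)/τᵢ with τᵢ = Vᵢ/Q.
τ₁ = 1.271/0.07487 = 16.9761 s; τ₂ = 0.5047/0.07487 = 6.74102 s.
Tank 1: C₁ = C_in(1 − e^(−t/τ₁)). Tank 2 (τ₁ ≠ τ₂): C₂ = C_in[1 − (τ₁ e^(−t/τ₁) − τ₂ e^(−t/τ₂))/(τ₁ − τ₂)].
At t = 29.80: e^(−t/τ₁) = 0.172836, e^(−t/τ₂) = 0.0120258.
C₂ = 4.961·[1 − (16.9761·0.172836 − 6.74102·0.0120258)/(10.2351)] = 4.961·0.721251 = 3.57812 mol/L.

3.578 mol/L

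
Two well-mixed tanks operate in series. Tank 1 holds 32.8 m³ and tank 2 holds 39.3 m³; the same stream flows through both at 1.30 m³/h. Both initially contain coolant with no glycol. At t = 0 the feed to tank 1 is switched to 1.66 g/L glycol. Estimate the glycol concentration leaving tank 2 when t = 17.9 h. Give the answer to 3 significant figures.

Species balance on tank i: dCᵢ/dt = (Cᵢ₋₁ − Cᵢ)/τᵢ with τᵢ = Vᵢ/Q.
τ₁ = 32.8/1.30 = 25.231 h; τ₂ = 39.3/1.30 = 30.231 h.
Tank 1: C₁ = C_in(1 − e^(−t/τ₁)). Tank 2 (τ₁ ≠ τ₂): C₂ = C_in[1 − (τ₁ e^(−t/τ₁) − τ₂ e^(−t/τ₂))/(τ₁ − τ₂)].
At t = 17.9: e^(−t/τ₁) = 0.49191, e^(−t/τ₂) = 0.55316.
C₂ = 1.66·[1 − (25.231·0.49191 − 30.231·0.55316)/(-5.0000)] = 1.66·0.13780 = 0.22874 g/L.

0.229 g/L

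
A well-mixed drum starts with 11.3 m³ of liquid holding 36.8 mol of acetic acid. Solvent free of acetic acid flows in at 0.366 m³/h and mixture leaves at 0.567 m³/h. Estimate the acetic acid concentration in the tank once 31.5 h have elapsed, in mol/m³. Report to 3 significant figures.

0.729 mol/m³

Total volume: dV/dt = Q_in − Q_out = -0.20100 m³/h, so V(t) = 11.3 − 0.20100 t and V(31.5) = 4.9685 m³.
No acetic acid enters, so dm/dt = −Q_out · (m/V).
Separate: dm/m = −Q_out dt/V(t) ⇒ ln(m/m₀) = −(Q_out/(Q_in−Q_out)) ln(V/V₀).
m = m₀ (V₀/V)^(Q_out/(Q_in−Q_out)) = 36.8 × (11.3/4.9685)^(-2.8209) = 3.6241 mol.
C = m/V = 3.6241/4.9685 = 0.72942 mol/m³.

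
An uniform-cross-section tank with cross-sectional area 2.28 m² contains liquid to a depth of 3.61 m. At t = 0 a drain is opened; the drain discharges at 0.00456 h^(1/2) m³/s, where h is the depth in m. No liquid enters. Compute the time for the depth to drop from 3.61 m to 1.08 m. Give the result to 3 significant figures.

With no inflow, A dh/dt = −0.00456 √h.
This is separable: 2 d(√h)/dt = −0.00456/A, so √h = √h₀ − (0.00456/(2A)) t.
t = 2A(√h₀ − √h)/0.00456 = 2·2.28·(√3.61 − √1.08)/0.00456
  = 4.5600 × (1.9000 − 1.0392) / 0.00456 = 860.77 s.

861 s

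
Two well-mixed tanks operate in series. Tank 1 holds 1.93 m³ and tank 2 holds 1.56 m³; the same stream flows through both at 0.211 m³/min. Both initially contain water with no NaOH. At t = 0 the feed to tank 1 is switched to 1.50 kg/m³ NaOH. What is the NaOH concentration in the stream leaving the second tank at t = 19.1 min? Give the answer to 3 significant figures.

Time constants: τᵢ = Vᵢ/Q for each well-mixed tank.
τ₁ = 1.93/0.211 = 9.1469 min; τ₂ = 1.56/0.211 = 7.3934 min.
Tank 1: C₁ = C_in(1 − e^(−t/τ₁)). Tank 2 (τ₁ ≠ τ₂): C₂ = C_in[1 − (τ₁ e^(−t/τ₁) − τ₂ e^(−t/τ₂))/(τ₁ − τ₂)].
At t = 19.1: e^(−t/τ₁) = 0.12392, e^(−t/τ₂) = 0.075517.
C₂ = 1.50·[1 − (9.1469·0.12392 − 7.3934·0.075517)/(1.7536)] = 1.50·0.67201 = 1.0080 kg/m³.

1.01 kg/m³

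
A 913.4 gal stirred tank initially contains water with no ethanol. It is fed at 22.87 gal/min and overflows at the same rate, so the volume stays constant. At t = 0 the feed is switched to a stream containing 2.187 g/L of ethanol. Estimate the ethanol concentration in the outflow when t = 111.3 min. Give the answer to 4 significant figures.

Transient balance on the dissolved component: V dC/dt = Q(C_in − C).
Rewrite as dC/dt + C/τ = C_in/τ, τ = V/Q = 39.9388 min.
C approaches C_in exponentially: C(t) = C_in + (C₀ − C_in) e^(−t/τ).
C(111.3) = 2.187 + (0 − 2.187)·e^(−111.3/39.9388) = 2.187 + (-2.18700)·0.0616202 = 2.05224 g/L.

2.052 g/L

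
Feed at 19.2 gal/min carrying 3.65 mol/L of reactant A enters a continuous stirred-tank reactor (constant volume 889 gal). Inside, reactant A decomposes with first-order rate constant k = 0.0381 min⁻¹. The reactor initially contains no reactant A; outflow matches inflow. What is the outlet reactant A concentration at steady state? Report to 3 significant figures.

1.32 mol/L

Accumulation = in − out − consumed: V dC/dt = Q C_in − Q C − k V C.
At steady state: 0 = Q C_in − (Q + kV) C_ss, so C_ss = Q C_in/(Q + kV).
C_ss = 19.2·3.65/(19.2 + 0.0381·889) = 70.080/53.071 = 1.3205 mol/L.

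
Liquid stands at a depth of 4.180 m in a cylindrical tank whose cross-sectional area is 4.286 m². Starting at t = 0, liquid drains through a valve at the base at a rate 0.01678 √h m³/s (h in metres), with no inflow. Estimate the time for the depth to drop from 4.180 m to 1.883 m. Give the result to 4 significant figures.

A dh/dt = −Q_out = −0.01678 √h.
Separate and integrate: 2(√h − √h₀) = −(0.01678/A) t.
t = 2A(√h₀ − √h)/0.01678 = 2·4.286·(√4.180 − √1.883)/0.01678
  = 8.57200 × (2.04450 − 1.37222) / 0.01678 = 343.432 s.

343.4 s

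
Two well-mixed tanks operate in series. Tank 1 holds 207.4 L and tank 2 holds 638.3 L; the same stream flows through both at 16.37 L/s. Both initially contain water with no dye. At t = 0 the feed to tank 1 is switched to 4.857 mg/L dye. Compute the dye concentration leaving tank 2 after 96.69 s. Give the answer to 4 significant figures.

Species balance on tank i: dCᵢ/dt = (Cᵢ₋₁ − Cᵢ)/τᵢ with τᵢ = Vᵢ/Q.
τ₁ = 207.4/16.37 = 12.6695 s; τ₂ = 638.3/16.37 = 38.9921 s.
Tank 1: C₁ = C_in(1 − e^(−t/τ₁)). Tank 2 (τ₁ ≠ τ₂): C₂ = C_in[1 − (τ₁ e^(−t/τ₁) − τ₂ e^(−t/τ₂))/(τ₁ − τ₂)].
At t = 96.69: e^(−t/τ₁) = 0.000484834, e^(−t/τ₂) = 0.0837654.
C₂ = 4.857·[1 − (12.6695·0.000484834 − 38.9921·0.0837654)/(-26.3225)] = 4.857·0.876150 = 4.25546 mg/L.

4.255 mg/L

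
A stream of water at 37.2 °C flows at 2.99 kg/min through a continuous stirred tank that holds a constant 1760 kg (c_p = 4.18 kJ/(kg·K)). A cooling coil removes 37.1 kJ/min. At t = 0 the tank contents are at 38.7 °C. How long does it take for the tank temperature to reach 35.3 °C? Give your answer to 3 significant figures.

842 min

M c_p dT/dt = ṁ c_p (T_in − T) − Q̇.
τ = M/ṁ = 588.63 min; T_ss = T_in − Q̇/(ṁ c_p) = 34.232 °C.
T(t) = T_ss + (T₀ − T_ss) e^(−t/τ). Set T = 35.3:
e^(−t/τ) = (35.3 − 34.232)/(38.7 − 34.232) = 0.23911
t = −588.63 · ln(0.23911) = 842.24 min.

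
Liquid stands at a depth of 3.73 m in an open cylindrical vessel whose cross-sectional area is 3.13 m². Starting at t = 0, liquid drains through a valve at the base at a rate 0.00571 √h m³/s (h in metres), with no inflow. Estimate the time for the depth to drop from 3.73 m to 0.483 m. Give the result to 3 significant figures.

Unsteady balance on liquid volume: A dh/dt = −0.00571 √h.
Separate and integrate: 2(√h − √h₀) = −(0.00571/A) t.
t = 2A(√h₀ − √h)/0.00571 = 2·3.13·(√3.73 − √0.483)/0.00571
  = 6.2600 × (1.9313 − 0.69498) / 0.00571 = 1355.4 s.

1360 s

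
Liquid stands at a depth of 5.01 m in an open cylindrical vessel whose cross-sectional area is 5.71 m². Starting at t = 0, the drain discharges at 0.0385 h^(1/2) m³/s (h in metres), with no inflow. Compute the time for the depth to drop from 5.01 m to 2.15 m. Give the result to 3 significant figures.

229 s

With no inflow, A dh/dt = −0.0385 √h.
This is separable: 2 d(√h)/dt = −0.0385/A, so √h = √h₀ − (0.0385/(2A)) t.
t = 2A(√h₀ − √h)/0.0385 = 2·5.71·(√5.01 − √2.15)/0.0385
  = 11.420 × (2.2383 − 1.4663) / 0.0385 = 229.00 s.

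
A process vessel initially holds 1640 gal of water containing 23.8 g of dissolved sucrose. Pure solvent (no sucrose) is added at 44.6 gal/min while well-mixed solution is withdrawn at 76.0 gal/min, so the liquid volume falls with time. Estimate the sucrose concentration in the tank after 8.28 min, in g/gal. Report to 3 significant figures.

0.0114 g/gal

Let m(t) be the amount of sucrose. Volume: V(t) = V₀ + (Q_in − Q_out) t = 1640 − 31.400 t; V(8.28) = 1380.0 gal.
No sucrose enters, so dm/dt = −Q_out · (m/V).
Separate: dm/m = −Q_out dt/V(t) ⇒ ln(m/m₀) = −(Q_out/(Q_in−Q_out)) ln(V/V₀).
m = m₀ (V₀/V)^(Q_out/(Q_in−Q_out)) = 23.8 × (1640/1380.0)^(-2.4204) = 15.673 g.
C = m/V = 15.673/1380.0 = 0.011357 g/gal.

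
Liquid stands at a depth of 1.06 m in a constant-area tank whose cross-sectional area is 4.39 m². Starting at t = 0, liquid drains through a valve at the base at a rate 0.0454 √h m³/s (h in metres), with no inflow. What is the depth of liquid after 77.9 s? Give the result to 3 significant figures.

0.393 m

A dh/dt = −Q_out = −0.0454 √h.
∫ h^(−1/2) dh = −(0.0454/A) ∫ dt, giving 2√h = 2√h₀ − (0.0454/A) t.
√h = √1.06 − 0.0454·77.9/(2·4.39) = 1.0296 − 0.40281 = 0.62675.
h = 0.62675² = 0.39282 m.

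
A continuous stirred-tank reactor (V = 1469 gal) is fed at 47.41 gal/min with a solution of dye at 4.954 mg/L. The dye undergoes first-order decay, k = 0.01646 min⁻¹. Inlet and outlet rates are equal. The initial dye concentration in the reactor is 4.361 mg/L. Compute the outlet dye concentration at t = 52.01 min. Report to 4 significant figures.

V dC/dt = Q(C_in − C) − k V C.
This is linear with rate a = Q/V + k = 0.0487337 min⁻¹.
C_ss = Q C_in/(Q + kV) = 3.28077 mg/L; C(t) = C_ss + (C₀ − C_ss) e^(−a t).
C(52.01) = 3.28077 + (1.08023)·e^(−0.0487337·52.01) = 3.28077 + (1.08023)·0.0792905 = 3.36642 mg/L.

3.366 mg/L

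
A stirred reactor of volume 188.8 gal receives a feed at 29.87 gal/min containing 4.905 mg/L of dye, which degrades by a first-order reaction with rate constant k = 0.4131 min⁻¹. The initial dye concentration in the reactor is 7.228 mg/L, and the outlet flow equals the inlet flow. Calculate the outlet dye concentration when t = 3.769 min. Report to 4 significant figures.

2.040 mg/L

Accumulation = in − out − consumed: V dC/dt = Q C_in − Q C − k V C.
This is linear with rate a = Q/V + k = 0.571310 min⁻¹.
C_ss = Q C_in/(Q + kV) = 1.35832 mg/L; C(t) = C_ss + (C₀ − C_ss) e^(−a t).
C(3.769) = 1.35832 + (5.86968)·e^(−0.571310·3.769) = 1.35832 + (5.86968)·0.116104 = 2.03981 mg/L.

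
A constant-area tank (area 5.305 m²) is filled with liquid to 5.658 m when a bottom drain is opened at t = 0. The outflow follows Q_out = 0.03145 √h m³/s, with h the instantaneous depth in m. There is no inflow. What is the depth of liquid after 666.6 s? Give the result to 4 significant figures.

0.1622 m

Unsteady balance on liquid volume: A dh/dt = −0.03145 √h.
∫ h^(−1/2) dh = −(0.03145/A) ∫ dt, giving 2√h = 2√h₀ − (0.03145/A) t.
√h = √5.658 − 0.03145·666.6/(2·5.305) = 2.37866 − 1.97593 = 0.402730.
h = 0.402730² = 0.162191 m.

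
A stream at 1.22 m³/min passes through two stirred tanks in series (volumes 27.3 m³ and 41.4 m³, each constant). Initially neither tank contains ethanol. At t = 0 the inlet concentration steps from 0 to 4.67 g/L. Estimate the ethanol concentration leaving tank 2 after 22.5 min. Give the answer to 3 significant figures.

0.913 g/L

Species balance on tank i: dCᵢ/dt = (Cᵢ₋₁ − Cᵢ)/τᵢ with τᵢ = Vᵢ/Q.
τ₁ = 27.3/1.22 = 22.377 min; τ₂ = 41.4/1.22 = 33.934 min.
Solving the cascade with C₁(0)=C₂(0)=0 gives C₂(t) = C_in[1 − (τ₁ e^(−t/τ₁) − τ₂ e^(−t/τ₂))/(τ₁ − τ₂)].
At t = 22.5: e^(−t/τ₁) = 0.36586, e^(−t/τ₂) = 0.51528.
C₂ = 4.67·[1 − (22.377·0.36586 − 33.934·0.51528)/(-11.557)] = 4.67·0.19542 = 0.91262 g/L.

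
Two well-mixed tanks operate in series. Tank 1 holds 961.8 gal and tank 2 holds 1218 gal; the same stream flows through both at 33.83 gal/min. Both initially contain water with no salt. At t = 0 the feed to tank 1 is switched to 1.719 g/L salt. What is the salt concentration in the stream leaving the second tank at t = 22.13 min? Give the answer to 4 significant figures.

Time constants: τᵢ = Vᵢ/Q for each well-mixed tank.
τ₁ = 961.8/33.83 = 28.4304 min; τ₂ = 1218/33.83 = 36.0035 min.
Solving the cascade with C₁(0)=C₂(0)=0 gives C₂(t) = C_in[1 − (τ₁ e^(−t/τ₁) − τ₂ e^(−t/τ₂))/(τ₁ − τ₂)].
At t = 22.13: e^(−t/τ₁) = 0.459143, e^(−t/τ₂) = 0.540824.
C₂ = 1.719·[1 − (28.4304·0.459143 − 36.0035·0.540824)/(-7.57316)] = 1.719·0.152540 = 0.262216 g/L.

0.2622 g/L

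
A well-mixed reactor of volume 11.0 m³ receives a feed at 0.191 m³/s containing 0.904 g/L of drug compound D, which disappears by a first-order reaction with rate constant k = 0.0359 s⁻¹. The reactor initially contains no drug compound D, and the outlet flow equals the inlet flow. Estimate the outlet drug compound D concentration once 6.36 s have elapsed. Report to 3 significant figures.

0.0847 g/L

Accumulation = in − out − consumed: V dC/dt = Q C_in − Q C − k V C.
This is linear with rate a = Q/V + k = 0.053264 s⁻¹.
C_ss = Q C_in/(Q + kV) = 0.29470 g/L; C(t) = C_ss + (C₀ − C_ss) e^(−a t).
C(6.36) = 0.29470 + (-0.29470)·e^(−0.053264·6.36) = 0.29470 + (-0.29470)·0.71266 = 0.084680 g/L.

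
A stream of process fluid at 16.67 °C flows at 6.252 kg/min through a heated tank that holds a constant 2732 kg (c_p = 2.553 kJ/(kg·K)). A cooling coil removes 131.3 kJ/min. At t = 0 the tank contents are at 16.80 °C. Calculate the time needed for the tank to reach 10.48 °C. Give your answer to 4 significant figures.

617.0 min

M c_p dT/dt = ṁ c_p (T_in − T) − Q̇.
τ = M/ṁ = 436.980 min; T_ss = T_in − Q̇/(ṁ c_p) = 8.44388 °C.
T(t) = T_ss + (T₀ − T_ss) e^(−t/τ). Set T = 10.48:
e^(−t/τ) = (10.48 − 8.44388)/(16.80 − 8.44388) = 0.243668
t = −436.980 · ln(0.243668) = 616.994 min.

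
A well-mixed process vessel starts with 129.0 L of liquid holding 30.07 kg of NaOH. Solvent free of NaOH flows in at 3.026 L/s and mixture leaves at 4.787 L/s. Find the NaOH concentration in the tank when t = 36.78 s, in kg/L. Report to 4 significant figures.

0.07033 kg/L

Total volume: dV/dt = Q_in − Q_out = -1.76100 L/s, so V(t) = 129.0 − 1.76100 t and V(36.78) = 64.2304 L.
Solute balance: dm/dt = 0 − Q_out C = −Q_out m/V(t).
dm/m = −Q_out dt/(V₀ − 1.76100 t); integrating gives ln(m/m₀) = −(Q_out/(Q_in−Q_out)) ln(V/V₀).
m = m₀ (V₀/V)^(Q_out/(Q_in−Q_out)) = 30.07 × (129.0/64.2304)^(-2.71834) = 4.51738 kg.
C = m/V = 4.51738/64.2304 = 0.0703308 kg/L.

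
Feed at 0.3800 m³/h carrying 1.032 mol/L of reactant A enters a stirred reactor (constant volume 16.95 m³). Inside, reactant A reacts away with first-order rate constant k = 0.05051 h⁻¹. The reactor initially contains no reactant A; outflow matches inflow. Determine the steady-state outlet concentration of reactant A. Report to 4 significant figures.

V dC/dt = Q(C_in − C) − k V C.
At steady state: 0 = Q C_in − (Q + kV) C_ss, so C_ss = Q C_in/(Q + kV).
C_ss = 0.3800·1.032/(0.3800 + 0.05051·16.95) = 0.392160/1.23614 = 0.317244 mol/L.

0.3172 mol/L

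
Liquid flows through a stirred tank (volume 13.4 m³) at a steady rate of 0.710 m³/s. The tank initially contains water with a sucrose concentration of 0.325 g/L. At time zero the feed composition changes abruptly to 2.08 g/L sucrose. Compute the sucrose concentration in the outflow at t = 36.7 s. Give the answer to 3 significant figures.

Mass balance on the solute (V constant): V dC/dt = Q(C_in − C).
Rewrite as dC/dt + C/τ = C_in/τ, τ = V/Q = 18.873 s.
Integrating: C(t) = C_in + (C₀ − C_in) e^(−t/τ).
C(36.7) = 2.08 + (0.325 − 2.08)·e^(−36.7/18.873) = 2.08 + (-1.7550)·0.14305 = 1.8289 g/L.

1.83 g/L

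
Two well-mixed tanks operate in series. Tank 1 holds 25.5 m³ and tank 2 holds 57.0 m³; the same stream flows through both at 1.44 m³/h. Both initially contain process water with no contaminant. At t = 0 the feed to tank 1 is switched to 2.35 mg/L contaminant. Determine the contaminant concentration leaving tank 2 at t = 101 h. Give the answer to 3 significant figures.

Time constants: τᵢ = Vᵢ/Q for each well-mixed tank.
τ₁ = 25.5/1.44 = 17.708 h; τ₂ = 57.0/1.44 = 39.583 h.
Tank 1: C₁ = C_in(1 − e^(−t/τ₁)). Tank 2 (τ₁ ≠ τ₂): C₂ = C_in[1 − (τ₁ e^(−t/τ₁) − τ₂ e^(−t/τ₂))/(τ₁ − τ₂)].
At t = 101: e^(−t/τ₁) = 0.0033342, e^(−t/τ₂) = 0.077958.
C₂ = 2.35·[1 − (17.708·0.0033342 − 39.583·0.077958)/(-21.875)] = 2.35·0.86163 = 2.0248 mg/L.

2.02 mg/L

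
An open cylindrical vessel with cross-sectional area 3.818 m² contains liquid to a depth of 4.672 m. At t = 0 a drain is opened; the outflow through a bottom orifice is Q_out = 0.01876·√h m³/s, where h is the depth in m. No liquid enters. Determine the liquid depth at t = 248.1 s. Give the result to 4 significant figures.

2.409 m

With no inflow, A dh/dt = −0.01876 √h.
This is separable: 2 d(√h)/dt = −0.01876/A, so √h = √h₀ − (0.01876/(2A)) t.
√h = √4.672 − 0.01876·248.1/(2·3.818) = 2.16148 − 0.609528 = 1.55195.
h = 1.55195² = 2.40856 m.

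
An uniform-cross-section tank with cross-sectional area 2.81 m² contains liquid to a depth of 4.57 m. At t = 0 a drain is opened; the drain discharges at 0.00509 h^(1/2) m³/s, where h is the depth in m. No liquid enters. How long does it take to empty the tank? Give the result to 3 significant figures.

2360 s

With no inflow, A dh/dt = −0.00509 √h.
∫ h^(−1/2) dh = −(0.00509/A) ∫ dt, giving 2√h = 2√h₀ − (0.00509/A) t.
Set h = 0: 2√h₀ = (0.00509/A) t_empty ⇒ t_empty = 2A√h₀/0.00509.
t_empty = 2·2.81·√4.57/0.00509 = 5.6200·2.1378/0.00509 = 2360.4 s.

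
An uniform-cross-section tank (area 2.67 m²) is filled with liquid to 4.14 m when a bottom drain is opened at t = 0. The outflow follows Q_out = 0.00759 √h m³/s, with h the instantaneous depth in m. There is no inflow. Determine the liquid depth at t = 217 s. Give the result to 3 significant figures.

2.98 m

A dh/dt = −Q_out = −0.00759 √h.
Separate and integrate: 2(√h − √h₀) = −(0.00759/A) t.
√h = √4.14 − 0.00759·217/(2·2.67) = 2.0347 − 0.30843 = 1.7263.
h = 1.7263² = 2.9800 m.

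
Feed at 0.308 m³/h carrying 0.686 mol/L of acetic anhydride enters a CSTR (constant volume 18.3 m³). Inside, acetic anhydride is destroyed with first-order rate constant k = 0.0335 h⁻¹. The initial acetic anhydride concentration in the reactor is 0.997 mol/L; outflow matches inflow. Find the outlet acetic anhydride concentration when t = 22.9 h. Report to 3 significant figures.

0.472 mol/L

Accumulation = in − out − consumed: V dC/dt = Q C_in − Q C − k V C.
This is linear with rate a = Q/V + k = 0.050331 h⁻¹.
C_ss = Q C_in/(Q + kV) = 0.22940 mol/L; C(t) = C_ss + (C₀ − C_ss) e^(−a t).
C(22.9) = 0.22940 + (0.76760)·e^(−0.050331·22.9) = 0.22940 + (0.76760)·0.31582 = 0.47183 mol/L.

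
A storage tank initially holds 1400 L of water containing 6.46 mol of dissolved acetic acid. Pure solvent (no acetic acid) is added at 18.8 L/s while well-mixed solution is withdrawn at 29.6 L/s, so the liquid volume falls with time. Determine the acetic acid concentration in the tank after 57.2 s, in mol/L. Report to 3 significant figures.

Total volume: dV/dt = Q_in − Q_out = -10.800 L/s, so V(t) = 1400 − 10.800 t and V(57.2) = 782.24 L.
No acetic acid enters, so dm/dt = −Q_out · (m/V).
Separate: dm/m = −Q_out dt/V(t) ⇒ ln(m/m₀) = −(Q_out/(Q_in−Q_out)) ln(V/V₀).
m = m₀ (V₀/V)^(Q_out/(Q_in−Q_out)) = 6.46 × (1400/782.24)^(-2.7407) = 1.3104 mol.
C = m/V = 1.3104/782.24 = 0.0016752 mol/L.

0.00168 mol/L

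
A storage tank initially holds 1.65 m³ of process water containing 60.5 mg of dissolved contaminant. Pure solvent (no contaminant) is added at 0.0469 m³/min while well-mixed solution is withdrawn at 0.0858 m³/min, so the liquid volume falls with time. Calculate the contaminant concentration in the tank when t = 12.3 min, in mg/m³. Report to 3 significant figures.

Total volume: dV/dt = Q_in − Q_out = -0.038900 m³/min, so V(t) = 1.65 − 0.038900 t and V(12.3) = 1.1715 m³.
Solute balance: dm/dt = 0 − Q_out C = −Q_out m/V(t).
dm/m = −Q_out dt/(V₀ − 0.038900 t); integrating gives ln(m/m₀) = −(Q_out/(Q_in−Q_out)) ln(V/V₀).
m = m₀ (V₀/V)^(Q_out/(Q_in−Q_out)) = 60.5 × (1.65/1.1715)^(-2.2057) = 28.425 mg.
C = m/V = 28.425/1.1715 = 24.264 mg/m³.

24.3 mg/m³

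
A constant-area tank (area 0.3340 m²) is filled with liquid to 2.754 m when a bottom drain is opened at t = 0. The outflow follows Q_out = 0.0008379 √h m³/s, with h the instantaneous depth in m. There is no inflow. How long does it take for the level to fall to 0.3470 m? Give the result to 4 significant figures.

Volume balance on the tank: A dh/dt = −0.0008379 √h.
Separate and integrate: 2(√h − √h₀) = −(0.0008379/A) t.
t = 2A(√h₀ − √h)/0.0008379 = 2·0.3340·(√2.754 − √0.3470)/0.0008379
  = 0.668000 × (1.65952 − 0.589067) / 0.0008379 = 853.397 s.

853.4 s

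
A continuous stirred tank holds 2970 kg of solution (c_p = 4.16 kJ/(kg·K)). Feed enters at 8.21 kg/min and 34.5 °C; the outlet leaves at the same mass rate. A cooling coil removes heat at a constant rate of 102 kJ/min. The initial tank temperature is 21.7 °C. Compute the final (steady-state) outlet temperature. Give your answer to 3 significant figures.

M c_p dT/dt = ṁ c_p (T_in − T) − Q̇.
At steady state dT/dt = 0 ⇒ T_ss = T_in − Q̇/(ṁ c_p) = 34.5 − 102/(8.21·4.16) = 31.513 °C.

31.5 °C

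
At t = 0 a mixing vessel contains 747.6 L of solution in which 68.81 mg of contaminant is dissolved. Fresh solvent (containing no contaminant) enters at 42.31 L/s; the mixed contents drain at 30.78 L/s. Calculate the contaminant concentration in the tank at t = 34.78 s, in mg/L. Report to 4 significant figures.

Total volume: dV/dt = Q_in − Q_out = 11.5300 L/s, so V(t) = 747.6 + 11.5300 t and V(34.78) = 1148.61 L.
No contaminant enters, so dm/dt = −Q_out · (m/V).
dm/m = −Q_out dt/(V₀ + 11.5300 t); integrating gives ln(m/m₀) = −(Q_out/(Q_in−Q_out)) ln(V/V₀).
m = m₀ (V₀/V)^(Q_out/(Q_in−Q_out)) = 68.81 × (747.6/1148.61)^(2.66956) = 21.8659 mg.
C = m/V = 21.8659/1148.61 = 0.0190368 mg/L.

0.01904 mg/L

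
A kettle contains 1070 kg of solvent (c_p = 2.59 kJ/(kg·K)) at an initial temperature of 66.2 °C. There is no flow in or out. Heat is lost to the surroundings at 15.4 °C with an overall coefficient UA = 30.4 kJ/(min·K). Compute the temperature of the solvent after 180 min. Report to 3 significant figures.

22.5 °C

Lumped-capacitance energy balance: M c_p dT/dt = UA(T_amb − T).
dT/dt = (T_ss − T)/τ with T_ss = T_amb = 15.400 °C, τ = M c_p/UA = 1070·2.59/30.4 = 91.161 min.
This is linear first-order; T(t) = T_ss + (T₀ − T_ss) e^(−t/τ).
T(180) = 15.400 + (50.800)·0.13883 = 22.452 °C.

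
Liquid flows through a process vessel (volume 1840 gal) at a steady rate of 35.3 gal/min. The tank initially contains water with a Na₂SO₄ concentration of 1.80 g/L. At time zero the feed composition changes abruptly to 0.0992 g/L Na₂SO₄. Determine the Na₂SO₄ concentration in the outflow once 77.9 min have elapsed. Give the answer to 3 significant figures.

0.481 g/L

Mass balance on the solute (V constant): V dC/dt = Q(C_in − C).
So dC/dt = (C_in − C)/τ with τ = V/Q = 1840/35.3 = 52.125 min.
Solution: C(t) = C_in + (C₀ − C_in) e^(−t/τ).
C(77.9) = 0.0992 + (1.80 − 0.0992)·e^(−77.9/52.125) = 0.0992 + (1.7008)·0.22436 = 0.48079 g/L.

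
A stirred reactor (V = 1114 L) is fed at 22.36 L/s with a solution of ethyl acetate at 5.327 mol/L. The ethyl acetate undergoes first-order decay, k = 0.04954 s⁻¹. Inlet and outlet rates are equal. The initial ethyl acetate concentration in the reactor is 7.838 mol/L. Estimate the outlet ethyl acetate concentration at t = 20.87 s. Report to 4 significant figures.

V dC/dt = Q(C_in − C) − k V C.
dC/dt = (Q/V) C_in − (Q/V + k) C; effective rate a = Q/V + k = 0.0200718 + 0.04954 = 0.0696118 s⁻¹.
C_ss = Q C_in/(Q + kV) = 1.53598 mol/L; C(t) = C_ss + (C₀ − C_ss) e^(−a t).
C(20.87) = 1.53598 + (6.30202)·e^(−0.0696118·20.87) = 1.53598 + (6.30202)·0.233915 = 3.01012 mol/L.

3.010 mol/L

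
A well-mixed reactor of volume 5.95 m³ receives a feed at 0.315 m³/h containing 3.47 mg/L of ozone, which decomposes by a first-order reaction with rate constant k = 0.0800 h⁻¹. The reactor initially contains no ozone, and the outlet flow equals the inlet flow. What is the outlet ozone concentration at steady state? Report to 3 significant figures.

1.38 mg/L

Species balance: V dC/dt = Q C_in − Q C − k V C.
At steady state: 0 = Q C_in − (Q + kV) C_ss, so C_ss = Q C_in/(Q + kV).
C_ss = 0.315·3.47/(0.315 + 0.0800·5.95) = 1.0931/0.79100 = 1.3819 mg/L.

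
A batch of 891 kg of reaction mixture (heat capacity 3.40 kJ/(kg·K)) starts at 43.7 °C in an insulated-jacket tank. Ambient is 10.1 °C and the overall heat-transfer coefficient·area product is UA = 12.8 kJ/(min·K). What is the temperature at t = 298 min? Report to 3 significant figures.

Unsteady energy balance on the tank contents: M c_p dT/dt = −UA(T − T_amb).
dT/dt = (T_ss − T)/τ with T_ss = T_amb = 10.100 °C, τ = M c_p/UA = 891·3.40/12.8 = 236.67 min.
T approaches T_ss exponentially: T(t) = T_ss + (T₀ − T_ss) e^(−t/τ).
T(298) = 10.100 + (33.600)·0.28390 = 19.639 °C.

19.6 °C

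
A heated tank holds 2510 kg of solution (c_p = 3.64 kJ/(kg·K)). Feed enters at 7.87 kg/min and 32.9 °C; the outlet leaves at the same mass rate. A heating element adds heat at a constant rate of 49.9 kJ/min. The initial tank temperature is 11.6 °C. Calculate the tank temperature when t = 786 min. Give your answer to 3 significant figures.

M c_p dT/dt = ṁ c_p (T_in − T) + Q̇.
Rearrange: dT/dt = (T_ss − T)/τ with τ = M/ṁ = 318.93 min and T_ss = T_in + Q̇/(ṁ c_p) = 34.642 °C.
This is linear first-order; T(t) = T_ss + (T₀ − T_ss) e^(−t/τ).
T(786) = 34.642 + (-23.042)·e^(−786/318.93) = 34.642 + (-23.042)·0.085054 = 32.682 °C.

32.7 °C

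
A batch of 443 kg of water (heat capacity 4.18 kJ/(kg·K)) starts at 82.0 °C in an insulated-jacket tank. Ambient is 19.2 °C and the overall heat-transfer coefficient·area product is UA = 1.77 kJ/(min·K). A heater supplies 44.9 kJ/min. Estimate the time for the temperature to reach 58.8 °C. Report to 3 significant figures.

M c_p dT/dt = −UA(T − T_amb) + Q̇.
τ = M c_p/UA = 1046.2 min; T_ss = T_amb + Q̇/UA = 19.2 + 44.9/1.77 = 44.567 °C.
T(t) = T_ss + (T₀ − T_ss)e^(−t/τ); set T = 58.8:
t = −τ ln[(T − T_ss)/(T₀ − T_ss)] = −1046.2 · ln(0.38022) = 1011.7 min.

1010 min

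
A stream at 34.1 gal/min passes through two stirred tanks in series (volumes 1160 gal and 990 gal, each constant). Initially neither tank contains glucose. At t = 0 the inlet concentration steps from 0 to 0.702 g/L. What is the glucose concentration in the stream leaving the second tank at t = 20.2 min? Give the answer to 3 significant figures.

0.0955 g/L

Species balance on tank i: dCᵢ/dt = (Cᵢ₋₁ − Cᵢ)/τᵢ with τᵢ = Vᵢ/Q.
τ₁ = 1160/34.1 = 34.018 min; τ₂ = 990/34.1 = 29.032 min.
Tank 1: C₁ = C_in(1 − e^(−t/τ₁)). Tank 2 (τ₁ ≠ τ₂): C₂ = C_in[1 − (τ₁ e^(−t/τ₁) − τ₂ e^(−t/τ₂))/(τ₁ − τ₂)].
At t = 20.2: e^(−t/τ₁) = 0.55222, e^(−t/τ₂) = 0.49869.
C₂ = 0.702·[1 − (34.018·0.55222 − 29.032·0.49869)/(4.9853)] = 0.702·0.13603 = 0.095494 g/L.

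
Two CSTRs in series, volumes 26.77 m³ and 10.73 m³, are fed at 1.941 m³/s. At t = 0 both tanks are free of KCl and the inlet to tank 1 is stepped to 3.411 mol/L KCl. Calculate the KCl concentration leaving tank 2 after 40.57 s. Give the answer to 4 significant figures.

3.112 mol/L

Each tank obeys Vᵢ dCᵢ/dt = Q(Cᵢ₋₁ − Cᵢ), so τᵢ = Vᵢ/Q.
τ₁ = 26.77/1.941 = 13.7919 s; τ₂ = 10.73/1.941 = 5.52808 s.
Tank 1: C₁ = C_in(1 − e^(−t/τ₁)). Tank 2 (τ₁ ≠ τ₂): C₂ = C_in[1 − (τ₁ e^(−t/τ₁) − τ₂ e^(−t/τ₂))/(τ₁ − τ₂)].
At t = 40.57: e^(−t/τ₁) = 0.0527817, e^(−t/τ₂) = 0.000649767.
C₂ = 3.411·[1 − (13.7919·0.0527817 − 5.52808·0.000649767)/(8.26378)] = 3.411·0.912344 = 3.11201 mol/L.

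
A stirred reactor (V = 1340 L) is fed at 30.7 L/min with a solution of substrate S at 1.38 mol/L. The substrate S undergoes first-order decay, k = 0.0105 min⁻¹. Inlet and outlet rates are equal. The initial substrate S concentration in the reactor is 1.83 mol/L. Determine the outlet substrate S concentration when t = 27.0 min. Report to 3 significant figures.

1.30 mol/L

Accumulation = in − out − consumed: V dC/dt = Q C_in − Q C − k V C.
This is linear with rate a = Q/V + k = 0.033410 min⁻¹.
C_ss = Q C_in/(Q + kV) = 0.94630 mol/L; C(t) = C_ss + (C₀ − C_ss) e^(−a t).
C(27.0) = 0.94630 + (0.88370)·e^(−0.033410·27.0) = 0.94630 + (0.88370)·0.40572 = 1.3048 mol/L.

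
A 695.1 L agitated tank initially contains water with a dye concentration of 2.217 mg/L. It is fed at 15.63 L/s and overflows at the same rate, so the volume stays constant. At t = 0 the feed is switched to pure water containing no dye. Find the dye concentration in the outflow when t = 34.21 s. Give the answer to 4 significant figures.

1.027 mg/L

Accumulation = in − out for the solute gives V dC/dt = Q(C_in − C).
Rewrite as dC/dt + C/τ = C_in/τ, τ = V/Q = 44.4722 s.
Solution: C(t) = C_in + (C₀ − C_in) e^(−t/τ).
C(34.21) = 0 + (2.217 − 0)·e^(−34.21/44.4722) = 0 + (2.21700)·0.463363 = 1.02728 mg/L.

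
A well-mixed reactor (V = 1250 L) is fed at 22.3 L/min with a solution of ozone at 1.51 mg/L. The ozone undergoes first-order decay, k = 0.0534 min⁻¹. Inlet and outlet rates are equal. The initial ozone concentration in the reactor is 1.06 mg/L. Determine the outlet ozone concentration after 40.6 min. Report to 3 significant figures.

V dC/dt = Q(C_in − C) − k V C.
dC/dt = (Q/V) C_in − (Q/V + k) C; effective rate a = Q/V + k = 0.017840 + 0.0534 = 0.071240 min⁻¹.
C_ss = Q C_in/(Q + kV) = 0.37814 mg/L; C(t) = C_ss + (C₀ − C_ss) e^(−a t).
C(40.6) = 0.37814 + (0.68186)·e^(−0.071240·40.6) = 0.37814 + (0.68186)·0.055446 = 0.41594 mg/L.

0.416 mg/L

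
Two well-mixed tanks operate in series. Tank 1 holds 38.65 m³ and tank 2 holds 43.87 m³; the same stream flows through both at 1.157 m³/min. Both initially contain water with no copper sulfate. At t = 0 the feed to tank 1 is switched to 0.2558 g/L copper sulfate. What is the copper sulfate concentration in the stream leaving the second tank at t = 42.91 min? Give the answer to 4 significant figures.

0.08674 g/L

Species balance on tank i: dCᵢ/dt = (Cᵢ₋₁ − Cᵢ)/τᵢ with τᵢ = Vᵢ/Q.
τ₁ = 38.65/1.157 = 33.4054 min; τ₂ = 43.87/1.157 = 37.9170 min.
Tank 1: C₁ = C_in(1 − e^(−t/τ₁)). Tank 2 (τ₁ ≠ τ₂): C₂ = C_in[1 − (τ₁ e^(−t/τ₁) − τ₂ e^(−t/τ₂))/(τ₁ − τ₂)].
At t = 42.91: e^(−t/τ₁) = 0.276782, e^(−t/τ₂) = 0.322491.
C₂ = 0.2558·[1 − (33.4054·0.276782 − 37.9170·0.322491)/(-4.51167)] = 0.2558·0.339075 = 0.0867354 g/L.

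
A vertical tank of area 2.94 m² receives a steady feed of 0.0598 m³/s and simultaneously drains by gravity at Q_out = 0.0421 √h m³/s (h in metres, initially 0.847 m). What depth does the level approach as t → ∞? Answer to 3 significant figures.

Mass balance (ρ constant): A dh/dt = Q_in − 0.0421 √h. At steady state dh/dt = 0:
Q_in = 0.0421 √h_ss ⇒ √h_ss = 0.0598/0.0421 = 1.4204.
h_ss = 1.4204² = 2.0176 m. (Since h₀ = 0.847 m < h_ss, the level will rise toward this value.)

2.02 m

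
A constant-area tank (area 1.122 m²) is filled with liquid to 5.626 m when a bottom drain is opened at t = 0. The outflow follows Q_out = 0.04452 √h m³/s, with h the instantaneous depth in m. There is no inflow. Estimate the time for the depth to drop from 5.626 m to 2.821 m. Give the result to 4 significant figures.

A dh/dt = −Q_out = −0.04452 √h.
∫ h^(−1/2) dh = −(0.04452/A) ∫ dt, giving 2√h = 2√h₀ − (0.04452/A) t.
t = 2A(√h₀ − √h)/0.04452 = 2·1.122·(√5.626 − √2.821)/0.04452
  = 2.24400 × (2.37192 − 1.67958) / 0.04452 = 34.8967 s.

34.90 s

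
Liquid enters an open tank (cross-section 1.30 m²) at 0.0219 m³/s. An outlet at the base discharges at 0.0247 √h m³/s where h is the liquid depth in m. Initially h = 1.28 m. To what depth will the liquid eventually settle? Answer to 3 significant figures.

0.786 m

Mass balance (ρ constant): A dh/dt = Q_in − 0.0247 √h. At steady state dh/dt = 0:
Q_in = 0.0247 √h_ss ⇒ √h_ss = 0.0219/0.0247 = 0.88664.
h_ss = 0.88664² = 0.78613 m. (Since h₀ = 1.28 m > h_ss, the level will fall toward this value.)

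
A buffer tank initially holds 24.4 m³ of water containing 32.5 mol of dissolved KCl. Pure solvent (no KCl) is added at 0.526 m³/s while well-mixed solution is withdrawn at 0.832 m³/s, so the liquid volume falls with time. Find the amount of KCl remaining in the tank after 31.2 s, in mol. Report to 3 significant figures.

8.43 mol

Let m(t) be the amount of KCl. Volume: V(t) = V₀ + (Q_in − Q_out) t = 24.4 − 0.30600 t; V(31.2) = 14.853 m³.
Species balance (pure solvent in): dm/dt = −Q_out · m/V(t).
dm/m = −Q_out dt/(V₀ − 0.30600 t); integrating gives ln(m/m₀) = −(Q_out/(Q_in−Q_out)) ln(V/V₀).
m = m₀ (V₀/V)^(Q_out/(Q_in−Q_out)) = 32.5 × (24.4/14.853)^(-2.7190) = 8.4281 mol.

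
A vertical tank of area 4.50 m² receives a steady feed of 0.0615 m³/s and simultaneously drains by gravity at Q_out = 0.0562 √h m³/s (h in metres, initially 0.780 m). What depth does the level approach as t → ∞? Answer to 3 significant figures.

Level balance: A dh/dt = 0.0615 − 0.0562 √h. Setting dh/dt = 0:
Q_in = 0.0562 √h_ss ⇒ √h_ss = 0.0615/0.0562 = 1.0943.
h_ss = 1.0943² = 1.1975 m. (Since h₀ = 0.780 m < h_ss, the level will rise toward this value.)

1.20 m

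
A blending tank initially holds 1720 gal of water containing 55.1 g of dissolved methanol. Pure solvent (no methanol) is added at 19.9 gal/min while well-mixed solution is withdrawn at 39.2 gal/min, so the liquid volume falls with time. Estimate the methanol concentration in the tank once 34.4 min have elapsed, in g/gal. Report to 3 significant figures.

Total volume: dV/dt = Q_in − Q_out = -19.300 gal/min, so V(t) = 1720 − 19.300 t and V(34.4) = 1056.1 gal.
Solute balance: dm/dt = 0 − Q_out C = −Q_out m/V(t).
dm/m = −Q_out dt/(V₀ − 19.300 t); integrating gives ln(m/m₀) = −(Q_out/(Q_in−Q_out)) ln(V/V₀).
m = m₀ (V₀/V)^(Q_out/(Q_in−Q_out)) = 55.1 × (1720/1056.1)^(-2.0311) = 20.460 g.
C = m/V = 20.460/1056.1 = 0.019373 g/gal.

0.0194 g/gal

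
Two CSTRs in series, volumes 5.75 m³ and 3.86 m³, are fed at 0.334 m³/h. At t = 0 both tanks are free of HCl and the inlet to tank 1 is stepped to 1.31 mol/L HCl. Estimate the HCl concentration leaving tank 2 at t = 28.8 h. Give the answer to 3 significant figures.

Each tank obeys Vᵢ dCᵢ/dt = Q(Cᵢ₋₁ − Cᵢ), so τᵢ = Vᵢ/Q.
τ₁ = 5.75/0.334 = 17.216 h; τ₂ = 3.86/0.334 = 11.557 h.
Tank 1: C₁ = C_in(1 − e^(−t/τ₁)). Tank 2 (τ₁ ≠ τ₂): C₂ = C_in[1 − (τ₁ e^(−t/τ₁) − τ₂ e^(−t/τ₂))/(τ₁ − τ₂)].
At t = 28.8: e^(−t/τ₁) = 0.18770, e^(−t/τ₂) = 0.082743.
C₂ = 1.31·[1 − (17.216·0.18770 − 11.557·0.082743)/(5.6587)] = 1.31·0.59794 = 0.78330 mol/L.

0.783 mol/L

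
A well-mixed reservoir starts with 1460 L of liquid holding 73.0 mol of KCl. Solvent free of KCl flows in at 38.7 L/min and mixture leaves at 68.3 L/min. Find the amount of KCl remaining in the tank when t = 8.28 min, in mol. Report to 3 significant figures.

47.8 mol

Let m(t) be the amount of KCl. Volume: V(t) = V₀ + (Q_in − Q_out) t = 1460 − 29.600 t; V(8.28) = 1214.9 L.
Species balance (pure solvent in): dm/dt = −Q_out · m/V(t).
dm/m = −Q_out dt/(V₀ − 29.600 t); integrating gives ln(m/m₀) = −(Q_out/(Q_in−Q_out)) ln(V/V₀).
m = m₀ (V₀/V)^(Q_out/(Q_in−Q_out)) = 73.0 × (1460/1214.9)^(-2.3074) = 47.772 mol.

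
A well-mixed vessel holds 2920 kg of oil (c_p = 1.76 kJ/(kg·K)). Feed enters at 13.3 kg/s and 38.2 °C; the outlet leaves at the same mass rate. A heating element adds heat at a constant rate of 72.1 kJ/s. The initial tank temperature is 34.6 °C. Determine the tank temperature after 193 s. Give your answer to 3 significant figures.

38.5 °C

First-law balance (no shaft work): M c_p dT/dt = ṁ c_p (T_in − T) + 72.1.
Rearrange: dT/dt = (T_ss − T)/τ with τ = M/ṁ = 219.55 s and T_ss = T_in + Q̇/(ṁ c_p) = 41.280 °C.
This is linear first-order; T(t) = T_ss + (T₀ − T_ss) e^(−t/τ).
T(193) = 41.280 + (-6.6801)·e^(−193/219.55) = 41.280 + (-6.6801)·0.41517 = 38.507 °C.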